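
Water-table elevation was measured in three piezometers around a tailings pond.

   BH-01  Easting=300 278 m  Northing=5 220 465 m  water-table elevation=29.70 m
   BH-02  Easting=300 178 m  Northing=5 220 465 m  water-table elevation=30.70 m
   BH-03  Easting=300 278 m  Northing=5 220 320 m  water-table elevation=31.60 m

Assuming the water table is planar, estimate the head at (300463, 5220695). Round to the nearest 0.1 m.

24.8 m

∂h/∂x = (30.70 − 29.70) / (300178 − 300278) = -0.01000
∂h/∂y = (31.60 − 29.70) / (5220320 − 5220465) = -0.01310
h(300463, 5220695) = 29.70 + (-0.01000)·(185) + (-0.01310)·(230) = 29.70 -1.850 -3.014 = 24.836 m.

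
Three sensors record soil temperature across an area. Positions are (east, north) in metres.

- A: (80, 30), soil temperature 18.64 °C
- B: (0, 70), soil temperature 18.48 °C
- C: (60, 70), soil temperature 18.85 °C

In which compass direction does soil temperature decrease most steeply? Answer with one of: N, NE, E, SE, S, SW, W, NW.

Three-point gradient (reference A): Δ to B = (-80, 40, -0.16), Δ to C = (-20, 40, +0.21).
∂T/∂x = +0.006167, ∂T/∂y = +0.008333 (det = -2400).
Steepest decrease is along −∇f = (-0.006167 E, -0.008333 N) → southwest.

SW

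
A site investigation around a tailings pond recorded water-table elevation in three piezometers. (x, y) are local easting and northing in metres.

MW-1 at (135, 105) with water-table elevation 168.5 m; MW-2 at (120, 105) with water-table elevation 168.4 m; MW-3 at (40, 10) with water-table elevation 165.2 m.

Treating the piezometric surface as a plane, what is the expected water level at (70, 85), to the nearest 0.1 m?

167.5 m

Taking MW-1 as reference: MW-2−MW-1 = (-15, 0, -0.1); MW-3−MW-1 = (-95, -95, -3.3).
Solve a·Δx + b·Δy = Δh: det = (-15)·(-95) − (-95)·0 = 1425.
∂h/∂x = [(-0.1)·(-95) − (-3.3)·0] / 1425 = +0.006667
∂h/∂y = [(-15)·(-3.3) − (-95)·(-0.1)] / 1425 = +0.02807
h(70, 85) = 168.5 + (+0.006667)·(-65) + (+0.02807)·(-20) = 168.5 -0.433 -0.561 = 167.505 m.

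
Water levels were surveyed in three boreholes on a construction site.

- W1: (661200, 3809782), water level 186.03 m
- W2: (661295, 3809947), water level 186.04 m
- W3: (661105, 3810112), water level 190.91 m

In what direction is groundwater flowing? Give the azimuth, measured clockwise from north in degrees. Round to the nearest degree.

Taking W1 as reference: W2−W1 = (95, 165, +0.01); W3−W1 = (-95, 330, +4.88).
Solve a·Δx + b·Δy = Δh: det = 95·330 − (-95)·165 = 47025.
∂h/∂x = [(+0.01)·330 − (+4.88)·165] / 47025 = -0.01705
∂h/∂y = [95·(+4.88) − (-95)·(+0.01)] / 47025 = +0.009879
Flow direction (−∇h) has components (+0.01705 E, -0.009879 N).
Azimuth = atan2(E, N) = atan2(+0.01705, -0.009879) = 120.1° ≈ 120°.

120°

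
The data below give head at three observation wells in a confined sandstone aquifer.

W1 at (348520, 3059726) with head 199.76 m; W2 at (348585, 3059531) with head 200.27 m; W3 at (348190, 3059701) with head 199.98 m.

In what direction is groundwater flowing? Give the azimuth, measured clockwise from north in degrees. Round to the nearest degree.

With h = a·x + b·y + c and W1 as origin, the differences give:
  65·a + (-195)·b = +0.51
  (-330)·a + (-25)·b = +0.22
Eliminate b (×(-25) and ×(-195), subtract): -65975·a = 30.150 → a = ∂h/∂x = -0.0004570
Back-substitute: b = ∂h/∂y = -0.002768.
Flow direction (−∇h) has components (+0.0004570 E, +0.002768 N).
Azimuth = atan2(E, N) = atan2(+0.0004570, +0.002768) = 9.4° ≈ 009°.

009°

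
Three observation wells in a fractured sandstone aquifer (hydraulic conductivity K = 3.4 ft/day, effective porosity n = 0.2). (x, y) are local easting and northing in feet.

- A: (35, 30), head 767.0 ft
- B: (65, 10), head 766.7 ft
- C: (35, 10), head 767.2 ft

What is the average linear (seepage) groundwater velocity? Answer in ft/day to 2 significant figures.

0.33 ft/day

Differences from A: to B (Δx, Δy, Δh) = (30, -20, -0.3); to C = (0, -20, +0.2).
Determinant of the coordinate differences = 30·(-20) − 0·(-20) = -600.
∂h/∂x = [(-0.3)·(-20) − (+0.2)·(-20)] / -600 = -0.01667
∂h/∂y = [30·(+0.2) − 0·(-0.3)] / -600 = -0.01000
|∇h| = √(-0.01667² + -0.01000²) = 0.01944
Seepage velocity v = K·i/n = 3.4 × 0.01944 / 0.2 = 0.3305 ft/day.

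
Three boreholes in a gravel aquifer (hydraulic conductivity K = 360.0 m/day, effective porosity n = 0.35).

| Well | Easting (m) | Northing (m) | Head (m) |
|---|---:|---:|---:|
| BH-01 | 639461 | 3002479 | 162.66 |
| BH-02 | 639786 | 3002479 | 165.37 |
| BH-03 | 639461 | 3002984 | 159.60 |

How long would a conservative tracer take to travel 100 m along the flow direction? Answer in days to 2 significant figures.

9.4 days

∂h/∂x = (165.37 − 162.66) / (639786 − 639461) = +0.008338
∂h/∂y = (159.60 − 162.66) / (3002984 − 3002479) = -0.006059
|∇h| = √(0.008338² + -0.006059²) = 0.01031
Seepage velocity v = K·i/n = 360.0 × 0.01031 / 0.35 = 10.6 m/day.
t = 100 / 10.6 = 9.434 days.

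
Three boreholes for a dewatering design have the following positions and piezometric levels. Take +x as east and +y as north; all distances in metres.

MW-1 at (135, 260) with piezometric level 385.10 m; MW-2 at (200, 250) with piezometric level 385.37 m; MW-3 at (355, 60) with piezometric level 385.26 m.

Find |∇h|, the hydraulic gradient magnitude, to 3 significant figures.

With h = a·x + b·y + c and MW-1 as origin, the differences give:
  65·a + (-10)·b = +0.27
  220·a + (-200)·b = +0.16
Eliminate b (×(-200) and ×(-10), subtract): -10800·a = -52.400 → a = ∂h/∂x = +0.004852
Back-substitute: b = ∂h/∂y = +0.004537.
|∇h| = √(0.004852² + 0.004537²) = 0.006643

0.00664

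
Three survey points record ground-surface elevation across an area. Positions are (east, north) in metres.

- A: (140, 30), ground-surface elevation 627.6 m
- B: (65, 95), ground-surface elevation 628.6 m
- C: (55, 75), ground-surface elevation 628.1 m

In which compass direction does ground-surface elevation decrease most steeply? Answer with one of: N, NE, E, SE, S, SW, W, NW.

S

With z = a·x + b·y + c and A as origin, the differences give:
  (-75)·a + 65·b = +1.0
  (-85)·a + 45·b = +0.5
Eliminate b (×45 and ×65, subtract): 2150·a = 12.50 → a = ∂z/∂x = +0.005814
Back-substitute: b = ∂z/∂y = +0.02209.
Steepest decrease is along −∇f = (-0.005814 E, -0.02209 N) → south.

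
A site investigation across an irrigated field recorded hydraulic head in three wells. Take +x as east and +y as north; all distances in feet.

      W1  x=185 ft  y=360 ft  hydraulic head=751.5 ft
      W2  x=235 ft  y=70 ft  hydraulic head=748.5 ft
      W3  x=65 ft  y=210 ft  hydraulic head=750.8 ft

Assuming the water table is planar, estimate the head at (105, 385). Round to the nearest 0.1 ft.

Taking W1 as reference: W2−W1 = (50, -290, -3.0); W3−W1 = (-120, -150, -0.7).
Solve a·Δx + b·Δy = Δh: det = 50·(-150) − (-120)·(-290) = -42300.
∂h/∂x = [(-3.0)·(-150) − (-0.7)·(-290)] / -42300 = -0.005839
∂h/∂y = [50·(-0.7) − (-120)·(-3.0)] / -42300 = +0.009338
h(105, 385) = 751.5 + (-0.005839)·(-80) + (+0.009338)·(25) = 751.5 +0.467 +0.233 = 752.201 ft.

752.2 ft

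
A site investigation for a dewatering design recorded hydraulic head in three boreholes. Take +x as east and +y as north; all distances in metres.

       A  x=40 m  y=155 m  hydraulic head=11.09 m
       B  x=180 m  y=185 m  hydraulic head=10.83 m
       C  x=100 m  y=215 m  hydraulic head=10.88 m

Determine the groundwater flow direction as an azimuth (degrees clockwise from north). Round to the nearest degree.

034°

Three-point gradient (reference A): Δ to B = (140, 30, -0.26), Δ to C = (60, 60, -0.21).
∂h/∂x = -0.001409, ∂h/∂y = -0.002091 (det = 6600).
Flow direction (−∇h) has components (+0.001409 E, +0.002091 N).
Azimuth = atan2(E, N) = atan2(+0.001409, +0.002091) = 34.0° ≈ 034°.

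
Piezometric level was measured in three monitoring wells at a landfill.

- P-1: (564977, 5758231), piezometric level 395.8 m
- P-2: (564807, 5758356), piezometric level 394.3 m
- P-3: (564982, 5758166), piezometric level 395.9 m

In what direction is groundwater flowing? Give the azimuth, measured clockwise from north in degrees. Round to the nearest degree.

276°

Differences from P-1: to P-2 (Δx, Δy, Δh) = (-170, 125, -1.5); to P-3 = (5, -65, +0.1).
Solve a·Δx + b·Δy = Δh: det = (-170)·(-65) − 5·125 = 10425.
∂h/∂x = [(-1.5)·(-65) − (+0.1)·125] / 10425 = +0.008153
∂h/∂y = [(-170)·(+0.1) − 5·(-1.5)] / 10425 = -0.0009113
Flow direction (−∇h) has components (-0.008153 E, +0.0009113 N).
Azimuth = atan2(E, N) = atan2(-0.008153, +0.0009113) = 276.4° ≈ 276°.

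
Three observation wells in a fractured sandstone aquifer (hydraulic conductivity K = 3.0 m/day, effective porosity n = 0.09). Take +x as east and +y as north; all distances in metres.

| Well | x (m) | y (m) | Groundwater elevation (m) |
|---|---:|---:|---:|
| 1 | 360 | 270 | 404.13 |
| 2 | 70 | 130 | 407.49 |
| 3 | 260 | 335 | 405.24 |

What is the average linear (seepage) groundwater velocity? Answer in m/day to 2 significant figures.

Taking 1 as reference: 2−1 = (-290, -140, +3.36); 3−1 = (-100, 65, +1.11).
Determinant of the coordinate differences = (-290)·65 − (-100)·(-140) = -32850.
∂h/∂x = [(+3.36)·65 − (+1.11)·(-140)] / -32850 = -0.01138
∂h/∂y = [(-290)·(+1.11) − (-100)·(+3.36)] / -32850 = -0.0004292
|∇h| = √(-0.01138² + -0.0004292²) = 0.01139
Seepage velocity v = K·i/n = 3.0 × 0.01139 / 0.09 = 0.3797 m/day.

0.38 m/day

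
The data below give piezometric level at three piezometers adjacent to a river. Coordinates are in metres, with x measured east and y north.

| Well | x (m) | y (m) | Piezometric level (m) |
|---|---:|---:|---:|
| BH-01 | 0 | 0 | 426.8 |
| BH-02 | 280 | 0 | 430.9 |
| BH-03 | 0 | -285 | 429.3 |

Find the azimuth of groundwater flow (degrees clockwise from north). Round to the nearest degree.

∂h/∂x = (430.9 − 426.8) / (280 − 0) = +0.01464
∂h/∂y = (429.3 − 426.8) / (-285 − 0) = -0.008772
Flow direction (−∇h) has components (-0.01464 E, +0.008772 N).
Azimuth = atan2(E, N) = atan2(-0.01464, +0.008772) = 300.9° ≈ 301°.

301°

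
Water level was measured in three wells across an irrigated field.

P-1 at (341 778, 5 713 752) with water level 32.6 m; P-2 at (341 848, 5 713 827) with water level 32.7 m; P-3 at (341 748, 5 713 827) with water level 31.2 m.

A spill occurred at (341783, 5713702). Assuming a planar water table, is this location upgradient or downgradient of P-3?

With h = a·x + b·y + c and P-1 as origin, the differences give:
  70·a + 75·b = +0.1
  (-30)·a + 75·b = -1.4
Eliminate b (×75 and ×75, subtract): 7500·a = 112.50 → a = ∂h/∂x = +0.01500
Back-substitute: b = ∂h/∂y = -0.01267.
Head at (341783, 5713702) = 32.6 + (+0.01500)·(5) + (-0.01267)·(-50) = 33.31 m.
That is higher than the 31.2 m at P-3, so the point is upgradient.

upgradient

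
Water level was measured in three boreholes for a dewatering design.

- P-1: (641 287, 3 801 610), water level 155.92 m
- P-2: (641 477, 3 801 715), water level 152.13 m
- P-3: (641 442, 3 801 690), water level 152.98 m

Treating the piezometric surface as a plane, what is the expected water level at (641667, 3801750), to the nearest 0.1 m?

Differences from P-1: to P-2 (Δx, Δy, Δh) = (190, 105, -3.79); to P-3 = (155, 80, -2.94).
Solve a·Δx + b·Δy = Δh: det = 190·80 − 155·105 = -1075.
∂h/∂x = [(-3.79)·80 − (-2.94)·105] / -1075 = -0.005116
∂h/∂y = [190·(-2.94) − 155·(-3.79)] / -1075 = -0.02684
h(641667, 3801750) = 155.92 + (-0.005116)·(380) + (-0.02684)·(140) = 155.92 -1.944 -3.757 = 150.219 m.

150.2 m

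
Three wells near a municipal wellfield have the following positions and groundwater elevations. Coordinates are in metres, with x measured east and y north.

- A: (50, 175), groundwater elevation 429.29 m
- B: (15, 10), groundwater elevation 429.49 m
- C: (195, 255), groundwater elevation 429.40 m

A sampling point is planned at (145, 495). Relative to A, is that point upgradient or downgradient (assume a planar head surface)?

Differences from A: to B (Δx, Δy, Δh) = (-35, -165, +0.20); to C = (145, 80, +0.11).
Solve a·Δx + b·Δy = Δh: det = (-35)·80 − 145·(-165) = 21125.
∂h/∂x = [(+0.20)·80 − (+0.11)·(-165)] / 21125 = +0.001617
∂h/∂y = [(-35)·(+0.11) − 145·(+0.20)] / 21125 = -0.001555
Head at (145, 495) = 429.29 + (+0.001617)·(95) + (-0.001555)·(320) = 428.95 m.
That is lower than the 429.29 m at A, so the point is downgradient.

downgradient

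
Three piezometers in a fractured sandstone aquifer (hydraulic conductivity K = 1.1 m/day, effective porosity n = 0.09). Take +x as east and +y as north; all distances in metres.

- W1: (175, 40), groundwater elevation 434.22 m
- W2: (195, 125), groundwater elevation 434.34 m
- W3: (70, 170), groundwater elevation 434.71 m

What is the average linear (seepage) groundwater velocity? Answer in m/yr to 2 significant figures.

13 m/yr

Taking W1 as reference: W2−W1 = (20, 85, +0.12); W3−W1 = (-105, 130, +0.49).
Determinant of the coordinate differences = 20·130 − (-105)·85 = 11525.
∂h/∂x = [(+0.12)·130 − (+0.49)·85] / 11525 = -0.002260
∂h/∂y = [20·(+0.49) − (-105)·(+0.12)] / 11525 = +0.001944
|∇h| = √(-0.002260² + 0.001944²) = 0.002981
Seepage velocity v = K·i/n = 1.1 × 0.002981 / 0.09 = 0.03643 m/day = 13.31 m/yr.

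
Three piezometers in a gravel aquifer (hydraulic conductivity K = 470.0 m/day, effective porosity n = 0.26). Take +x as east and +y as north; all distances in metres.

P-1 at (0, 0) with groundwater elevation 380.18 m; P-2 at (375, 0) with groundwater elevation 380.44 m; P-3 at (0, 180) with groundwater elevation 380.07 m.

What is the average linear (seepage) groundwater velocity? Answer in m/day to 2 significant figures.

∂h/∂x = (380.44 − 380.18) / (375 − 0) = +0.0006933
∂h/∂y = (380.07 − 380.18) / (180 − 0) = -0.0006111
|∇h| = √(0.0006933² + -0.0006111²) = 0.0009242
Seepage velocity v = K·i/n = 470.0 × 0.0009242 / 0.26 = 1.671 m/day.

1.7 m/day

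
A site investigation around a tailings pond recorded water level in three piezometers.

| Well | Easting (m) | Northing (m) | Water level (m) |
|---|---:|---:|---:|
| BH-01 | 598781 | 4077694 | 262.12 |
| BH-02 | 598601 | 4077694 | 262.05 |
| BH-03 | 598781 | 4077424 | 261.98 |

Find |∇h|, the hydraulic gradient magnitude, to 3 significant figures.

∂h/∂x = (262.05 − 262.12) / (598601 − 598781) = +0.0003889
∂h/∂y = (261.98 − 262.12) / (4077424 − 4077694) = +0.0005185
|∇h| = √(0.0003889² + 0.0005185²) = 0.0006481

0.000648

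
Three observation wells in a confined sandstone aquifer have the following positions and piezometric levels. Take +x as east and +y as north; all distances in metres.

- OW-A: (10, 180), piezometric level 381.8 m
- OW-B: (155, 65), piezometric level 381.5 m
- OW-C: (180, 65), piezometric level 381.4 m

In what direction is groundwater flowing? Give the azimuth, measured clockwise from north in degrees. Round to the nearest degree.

Differences from OW-A: to OW-B (Δx, Δy, Δh) = (145, -115, -0.3); to OW-C = (170, -115, -0.4).
Determinant of the coordinate differences = 145·(-115) − 170·(-115) = 2875.
∂h/∂x = [(-0.3)·(-115) − (-0.4)·(-115)] / 2875 = -0.004000
∂h/∂y = [145·(-0.4) − 170·(-0.3)] / 2875 = -0.002435
Flow direction (−∇h) has components (+0.004000 E, +0.002435 N).
Azimuth = atan2(E, N) = atan2(+0.004000, +0.002435) = 58.7° ≈ 059°.

059°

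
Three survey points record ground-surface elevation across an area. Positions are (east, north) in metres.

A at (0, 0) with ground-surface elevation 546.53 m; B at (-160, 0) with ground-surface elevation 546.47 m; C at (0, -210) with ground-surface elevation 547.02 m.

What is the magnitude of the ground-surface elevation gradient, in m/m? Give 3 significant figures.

∂z/∂x = (546.47 − 546.53) / (-160 − 0) = +0.0003750
∂z/∂y = (547.02 − 546.53) / (-210 − 0) = -0.002333
|∇f| = √(0.0003750² + -0.002333²) = 0.002363 m/m

0.00236 m/m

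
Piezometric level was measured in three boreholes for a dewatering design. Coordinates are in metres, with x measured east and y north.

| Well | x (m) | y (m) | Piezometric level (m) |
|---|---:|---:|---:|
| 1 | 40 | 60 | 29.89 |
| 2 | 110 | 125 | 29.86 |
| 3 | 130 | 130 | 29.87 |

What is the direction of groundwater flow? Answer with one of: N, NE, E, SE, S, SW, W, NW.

NW

Taking 1 as reference: 2−1 = (70, 65, -0.03); 3−1 = (90, 70, -0.02).
Solve a·Δx + b·Δy = Δh: det = 70·70 − 90·65 = -950.
∂h/∂x = [(-0.03)·70 − (-0.02)·65] / -950 = +0.0008421
∂h/∂y = [70·(-0.02) − 90·(-0.03)] / -950 = -0.001368
Flow = −∇h = (-0.0008421 east, +0.001368 north), which points northwest.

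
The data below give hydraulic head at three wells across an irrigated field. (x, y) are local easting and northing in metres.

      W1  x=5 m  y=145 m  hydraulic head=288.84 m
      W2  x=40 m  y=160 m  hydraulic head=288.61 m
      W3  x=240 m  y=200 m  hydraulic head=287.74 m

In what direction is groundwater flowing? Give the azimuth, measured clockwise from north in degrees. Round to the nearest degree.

014°

With h = a·x + b·y + c and W1 as origin, the differences give:
  35·a + 15·b = -0.23
  235·a + 55·b = -1.10
Eliminate b (×55 and ×15, subtract): -1600·a = 3.850 → a = ∂h/∂x = -0.002406
Back-substitute: b = ∂h/∂y = -0.009719.
Flow direction (−∇h) has components (+0.002406 E, +0.009719 N).
Azimuth = atan2(E, N) = atan2(+0.002406, +0.009719) = 13.9° ≈ 014°.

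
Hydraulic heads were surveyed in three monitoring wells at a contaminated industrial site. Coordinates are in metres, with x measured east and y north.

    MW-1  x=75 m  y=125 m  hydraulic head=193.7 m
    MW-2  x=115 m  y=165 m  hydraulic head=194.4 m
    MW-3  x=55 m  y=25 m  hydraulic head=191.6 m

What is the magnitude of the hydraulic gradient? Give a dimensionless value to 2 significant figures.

Taking MW-1 as reference: MW-2−MW-1 = (40, 40, +0.7); MW-3−MW-1 = (-20, -100, -2.1).
Determinant of the coordinate differences = 40·(-100) − (-20)·40 = -3200.
∂h/∂x = [(+0.7)·(-100) − (-2.1)·40] / -3200 = -0.004375
∂h/∂y = [40·(-2.1) − (-20)·(+0.7)] / -3200 = +0.02187
|∇h| = √(-0.004375² + 0.02187²) = 0.0223

0.022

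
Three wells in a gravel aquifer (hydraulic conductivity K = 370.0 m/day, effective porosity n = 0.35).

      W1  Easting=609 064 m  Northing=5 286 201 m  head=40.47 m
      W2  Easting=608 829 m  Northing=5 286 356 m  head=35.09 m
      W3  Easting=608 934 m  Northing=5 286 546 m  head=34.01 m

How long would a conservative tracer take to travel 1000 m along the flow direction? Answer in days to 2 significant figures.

Taking W1 as reference: W2−W1 = (-235, 155, -5.38); W3−W1 = (-130, 345, -6.46).
Determinant of the coordinate differences = (-235)·345 − (-130)·155 = -60925.
∂h/∂x = [(-5.38)·345 − (-6.46)·155] / -60925 = +0.01403
∂h/∂y = [(-235)·(-6.46) − (-130)·(-5.38)] / -60925 = -0.01344
|∇h| = √(0.01403² + -0.01344²) = 0.01943
Seepage velocity v = K·i/n = 370.0 × 0.01943 / 0.35 = 20.54 m/day.
t = 1000 / 20.54 = 48.69 days.

49 days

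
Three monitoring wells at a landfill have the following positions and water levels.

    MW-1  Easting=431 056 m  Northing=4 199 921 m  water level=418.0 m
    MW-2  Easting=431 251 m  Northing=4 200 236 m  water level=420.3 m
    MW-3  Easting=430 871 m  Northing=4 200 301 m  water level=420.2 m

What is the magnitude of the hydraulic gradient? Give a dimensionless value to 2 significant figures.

0.0066

Differences from MW-1: to MW-2 (Δx, Δy, Δh) = (195, 315, +2.3); to MW-3 = (-185, 380, +2.2).
Determinant of the coordinate differences = 195·380 − (-185)·315 = 132375.
∂h/∂x = [(+2.3)·380 − (+2.2)·315] / 132375 = +0.001367
∂h/∂y = [195·(+2.2) − (-185)·(+2.3)] / 132375 = +0.006455
|∇h| = √(0.001367² + 0.006455²) = 0.006598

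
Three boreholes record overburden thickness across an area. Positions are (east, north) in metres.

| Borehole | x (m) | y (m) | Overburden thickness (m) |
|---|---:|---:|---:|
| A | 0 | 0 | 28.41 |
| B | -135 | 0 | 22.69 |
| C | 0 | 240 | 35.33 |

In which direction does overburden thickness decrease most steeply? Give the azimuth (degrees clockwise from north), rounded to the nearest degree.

∂d/∂x = (22.69 − 28.41) / (-135 − 0) = +0.04237
∂d/∂y = (35.33 − 28.41) / (240 − 0) = +0.02883
Steepest decrease is along −∇f: components (-0.04237 E, -0.02883 N).
Azimuth = atan2(-0.04237, -0.02883) = 235.8° ≈ 236°.

236°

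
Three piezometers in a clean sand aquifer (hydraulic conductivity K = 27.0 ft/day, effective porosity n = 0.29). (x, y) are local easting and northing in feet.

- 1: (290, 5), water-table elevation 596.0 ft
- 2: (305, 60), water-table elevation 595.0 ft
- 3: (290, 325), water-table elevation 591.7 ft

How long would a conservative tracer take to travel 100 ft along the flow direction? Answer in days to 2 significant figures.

49 days

Differences from 1: to 2 (Δx, Δy, Δh) = (15, 55, -1.0); to 3 = (0, 320, -4.3).
Determinant of the coordinate differences = 15·320 − 0·55 = 4800.
∂h/∂x = [(-1.0)·320 − (-4.3)·55] / 4800 = -0.01740
∂h/∂y = [15·(-4.3) − 0·(-1.0)] / 4800 = -0.01344
|∇h| = √(-0.01740² + -0.01344²) = 0.02199
Seepage velocity v = K·i/n = 27.0 × 0.02199 / 0.29 = 2.047 ft/day.
t = 100 / 2.047 = 48.85 days.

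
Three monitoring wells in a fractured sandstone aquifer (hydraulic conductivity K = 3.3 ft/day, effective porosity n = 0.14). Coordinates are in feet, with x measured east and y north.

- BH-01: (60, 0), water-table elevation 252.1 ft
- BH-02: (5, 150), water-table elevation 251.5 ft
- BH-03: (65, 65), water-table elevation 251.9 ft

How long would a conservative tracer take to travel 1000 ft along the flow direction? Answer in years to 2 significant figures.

30 years

Taking BH-01 as reference: BH-02−BH-01 = (-55, 150, -0.6); BH-03−BH-01 = (5, 65, -0.2).
Determinant of the coordinate differences = (-55)·65 − 5·150 = -4325.
∂h/∂x = [(-0.6)·65 − (-0.2)·150] / -4325 = +0.002081
∂h/∂y = [(-55)·(-0.2) − 5·(-0.6)] / -4325 = -0.003237
|∇h| = √(0.002081² + -0.003237²) = 0.003848
Seepage velocity v = K·i/n = 3.3 × 0.003848 / 0.14 = 0.0907 ft/day.
t = 1000 / 0.0907 = 1.103e+04 days = 30.2 years.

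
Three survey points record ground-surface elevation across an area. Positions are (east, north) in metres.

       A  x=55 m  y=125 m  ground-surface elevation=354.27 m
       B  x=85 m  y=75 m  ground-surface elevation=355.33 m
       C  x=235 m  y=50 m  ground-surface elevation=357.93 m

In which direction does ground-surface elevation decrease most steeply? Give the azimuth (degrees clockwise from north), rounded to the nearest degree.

With z = a·x + b·y + c and A as origin, the differences give:
  30·a + (-50)·b = +1.06
  180·a + (-75)·b = +3.66
Eliminate b (×(-75) and ×(-50), subtract): 6750·a = 103.500 → a = ∂z/∂x = +0.01533
Back-substitute: b = ∂z/∂y = -0.01200.
Steepest decrease is along −∇f: components (-0.01533 E, +0.01200 N).
Azimuth = atan2(-0.01533, +0.01200) = 308.0° ≈ 308°.

308°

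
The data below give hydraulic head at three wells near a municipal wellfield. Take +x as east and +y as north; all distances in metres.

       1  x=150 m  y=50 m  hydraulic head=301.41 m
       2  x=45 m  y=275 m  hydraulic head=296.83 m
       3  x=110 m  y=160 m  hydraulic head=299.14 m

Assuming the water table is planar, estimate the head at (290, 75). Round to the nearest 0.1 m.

Differences from 1: to 2 (Δx, Δy, Δh) = (-105, 225, -4.58); to 3 = (-40, 110, -2.27).
Solve a·Δx + b·Δy = Δh: det = (-105)·110 − (-40)·225 = -2550.
∂h/∂x = [(-4.58)·110 − (-2.27)·225] / -2550 = -0.002725
∂h/∂y = [(-105)·(-2.27) − (-40)·(-4.58)] / -2550 = -0.02163
h(290, 75) = 301.41 + (-0.002725)·(140) + (-0.02163)·(25) = 301.41 -0.382 -0.541 = 300.488 m.

300.5 m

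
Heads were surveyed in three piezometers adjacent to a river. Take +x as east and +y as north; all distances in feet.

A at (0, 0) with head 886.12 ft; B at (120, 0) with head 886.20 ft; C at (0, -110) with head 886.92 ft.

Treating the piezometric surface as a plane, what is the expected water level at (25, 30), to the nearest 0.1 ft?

∂h/∂x = (886.20 − 886.12) / (120 − 0) = +0.0006667
∂h/∂y = (886.92 − 886.12) / (-110 − 0) = -0.007273
h(25, 30) = 886.12 + (+0.0006667)·(25) + (-0.007273)·(30) = 886.12 +0.017 -0.218 = 885.918 ft.

885.9 ft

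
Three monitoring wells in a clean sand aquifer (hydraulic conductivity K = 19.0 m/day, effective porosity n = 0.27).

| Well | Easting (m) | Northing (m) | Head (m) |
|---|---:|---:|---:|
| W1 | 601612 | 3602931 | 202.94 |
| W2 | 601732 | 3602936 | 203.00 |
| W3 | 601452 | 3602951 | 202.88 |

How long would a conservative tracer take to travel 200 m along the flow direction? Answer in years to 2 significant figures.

Differences from W1: to W2 (Δx, Δy, Δh) = (120, 5, +0.06); to W3 = (-160, 20, -0.06).
Solve a·Δx + b·Δy = Δh: det = 120·20 − (-160)·5 = 3200.
∂h/∂x = [(+0.06)·20 − (-0.06)·5] / 3200 = +0.0004688
∂h/∂y = [120·(-0.06) − (-160)·(+0.06)] / 3200 = +0.0007500
|∇h| = √(0.0004688² + 0.0007500²) = 0.0008845
Seepage velocity v = K·i/n = 19.0 × 0.0008845 / 0.27 = 0.06224 m/day.
t = 200 / 0.06224 = 3213 days = 8.8 years.

8.8 years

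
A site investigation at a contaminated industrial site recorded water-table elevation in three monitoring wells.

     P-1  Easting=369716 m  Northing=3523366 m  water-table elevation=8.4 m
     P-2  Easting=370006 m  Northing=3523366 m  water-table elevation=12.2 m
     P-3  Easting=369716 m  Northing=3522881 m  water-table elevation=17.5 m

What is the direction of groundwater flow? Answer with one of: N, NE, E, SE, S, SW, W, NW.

NW

∂h/∂x = (12.2 − 8.4) / (370006 − 369716) = +0.01310
∂h/∂y = (17.5 − 8.4) / (3522881 − 3523366) = -0.01876
Flow = −∇h = (-0.01310 east, +0.01876 north), which points northwest.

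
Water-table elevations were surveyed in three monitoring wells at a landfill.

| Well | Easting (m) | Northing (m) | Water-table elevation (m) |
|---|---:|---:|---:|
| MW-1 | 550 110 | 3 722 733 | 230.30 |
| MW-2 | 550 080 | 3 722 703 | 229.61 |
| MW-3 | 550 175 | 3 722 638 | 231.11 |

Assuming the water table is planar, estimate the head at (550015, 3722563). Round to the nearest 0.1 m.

Differences from MW-1: to MW-2 (Δx, Δy, Δh) = (-30, -30, -0.69); to MW-3 = (65, -95, +0.81).
Determinant of the coordinate differences = (-30)·(-95) − 65·(-30) = 4800.
∂h/∂x = [(-0.69)·(-95) − (+0.81)·(-30)] / 4800 = +0.01872
∂h/∂y = [(-30)·(+0.81) − 65·(-0.69)] / 4800 = +0.004281
h(550015, 3722563) = 230.30 + (+0.01872)·(-95) + (+0.004281)·(-170) = 230.30 -1.778 -0.728 = 227.794 m.

227.8 m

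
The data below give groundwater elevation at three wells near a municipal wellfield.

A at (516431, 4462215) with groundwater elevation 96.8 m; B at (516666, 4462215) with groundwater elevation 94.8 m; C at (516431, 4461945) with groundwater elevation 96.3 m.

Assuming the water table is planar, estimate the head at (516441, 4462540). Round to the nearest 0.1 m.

∂h/∂x = (94.8 − 96.8) / (516666 − 516431) = -0.008511
∂h/∂y = (96.3 − 96.8) / (4461945 − 4462215) = +0.001852
h(516441, 4462540) = 96.8 + (-0.008511)·(10) + (+0.001852)·(325) = 96.8 -0.085 +0.602 = 97.317 m.

97.3 m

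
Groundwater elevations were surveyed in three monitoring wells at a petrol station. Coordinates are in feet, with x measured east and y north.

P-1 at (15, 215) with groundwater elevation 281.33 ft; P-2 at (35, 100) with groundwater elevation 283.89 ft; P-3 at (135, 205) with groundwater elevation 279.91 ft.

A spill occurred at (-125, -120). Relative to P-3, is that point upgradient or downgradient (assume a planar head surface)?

Three-point gradient (reference P-1): Δ to P-2 = (20, -115, +2.56), Δ to P-3 = (120, -10, -1.42).
∂h/∂x = -0.01389, ∂h/∂y = -0.02468 (det = 13600).
Head at (-125, -120) = 281.33 + (-0.01389)·(-140) + (-0.02468)·(-335) = 291.54 ft.
That is higher than the 279.91 ft at P-3, so the point is upgradient.

upgradient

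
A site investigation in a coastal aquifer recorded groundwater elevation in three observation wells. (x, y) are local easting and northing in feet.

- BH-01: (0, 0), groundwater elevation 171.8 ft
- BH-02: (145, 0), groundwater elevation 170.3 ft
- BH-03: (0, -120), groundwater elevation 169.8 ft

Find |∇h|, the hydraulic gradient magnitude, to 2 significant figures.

∂h/∂x = (170.3 − 171.8) / (145 − 0) = -0.01034
∂h/∂y = (169.8 − 171.8) / (-120 − 0) = +0.01667
|∇h| = √(-0.01034² + 0.01667²) = 0.01962

0.020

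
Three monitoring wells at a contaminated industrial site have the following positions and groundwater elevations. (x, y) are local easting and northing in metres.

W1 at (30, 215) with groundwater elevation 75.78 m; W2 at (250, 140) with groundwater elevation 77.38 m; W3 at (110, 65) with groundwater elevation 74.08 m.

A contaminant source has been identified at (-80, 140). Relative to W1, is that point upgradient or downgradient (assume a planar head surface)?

With h = a·x + b·y + c and W1 as origin, the differences give:
  220·a + (-75)·b = +1.60
  80·a + (-150)·b = -1.70
Eliminate b (×(-150) and ×(-75), subtract): -27000·a = -367.500 → a = ∂h/∂x = +0.01361
Back-substitute: b = ∂h/∂y = +0.01859.
Head at (-80, 140) = 75.78 + (+0.01361)·(-110) + (+0.01859)·(-75) = 72.89 m.
That is lower than the 75.78 m at W1, so the point is downgradient.

downgradient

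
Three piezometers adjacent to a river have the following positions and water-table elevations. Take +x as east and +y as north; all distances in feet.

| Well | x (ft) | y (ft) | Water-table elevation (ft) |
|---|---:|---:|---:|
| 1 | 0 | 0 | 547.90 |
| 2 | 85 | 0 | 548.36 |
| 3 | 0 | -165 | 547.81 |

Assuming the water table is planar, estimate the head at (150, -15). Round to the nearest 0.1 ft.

∂h/∂x = (548.36 − 547.90) / (85 − 0) = +0.005412
∂h/∂y = (547.81 − 547.90) / (-165 − 0) = +0.0005455
h(150, -15) = 547.90 + (+0.005412)·(150) + (+0.0005455)·(-15) = 547.90 +0.812 -0.008 = 548.704 ft.

548.7 ft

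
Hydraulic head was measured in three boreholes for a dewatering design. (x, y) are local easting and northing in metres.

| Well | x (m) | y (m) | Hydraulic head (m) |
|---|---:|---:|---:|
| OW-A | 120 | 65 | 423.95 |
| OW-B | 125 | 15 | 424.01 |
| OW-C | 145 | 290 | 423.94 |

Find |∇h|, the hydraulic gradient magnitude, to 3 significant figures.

0.00551

Taking OW-A as reference: OW-B−OW-A = (5, -50, +0.06); OW-C−OW-A = (25, 225, -0.01).
Solve a·Δx + b·Δy = Δh: det = 5·225 − 25·(-50) = 2375.
∂h/∂x = [(+0.06)·225 − (-0.01)·(-50)] / 2375 = +0.005474
∂h/∂y = [5·(-0.01) − 25·(+0.06)] / 2375 = -0.0006526
|∇h| = √(0.005474² + -0.0006526²) = 0.005513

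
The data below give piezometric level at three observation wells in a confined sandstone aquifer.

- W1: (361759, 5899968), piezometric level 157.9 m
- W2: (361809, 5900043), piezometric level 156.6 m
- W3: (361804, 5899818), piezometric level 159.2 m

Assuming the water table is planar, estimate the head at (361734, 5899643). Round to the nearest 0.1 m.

161.8 m

Three-point gradient (reference W1): Δ to W2 = (50, 75, -1.3), Δ to W3 = (45, -150, +1.3).
∂h/∂x = -0.008966, ∂h/∂y = -0.01136 (det = -10875).
h(361734, 5899643) = 157.9 + (-0.008966)·(-25) + (-0.01136)·(-325) = 157.9 +0.224 +3.691 = 161.815 m.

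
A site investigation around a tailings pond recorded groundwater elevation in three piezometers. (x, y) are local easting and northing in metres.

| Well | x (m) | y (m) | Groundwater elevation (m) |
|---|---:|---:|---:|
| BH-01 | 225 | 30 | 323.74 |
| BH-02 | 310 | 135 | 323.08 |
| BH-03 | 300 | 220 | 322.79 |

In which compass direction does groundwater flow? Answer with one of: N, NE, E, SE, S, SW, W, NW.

NE

Differences from BH-01: to BH-02 (Δx, Δy, Δh) = (85, 105, -0.66); to BH-03 = (75, 190, -0.95).
Solve a·Δx + b·Δy = Δh: det = 85·190 − 75·105 = 8275.
∂h/∂x = [(-0.66)·190 − (-0.95)·105] / 8275 = -0.003100
∂h/∂y = [85·(-0.95) − 75·(-0.66)] / 8275 = -0.003776
Flow = −∇h = (+0.003100 east, +0.003776 north), which points northeast.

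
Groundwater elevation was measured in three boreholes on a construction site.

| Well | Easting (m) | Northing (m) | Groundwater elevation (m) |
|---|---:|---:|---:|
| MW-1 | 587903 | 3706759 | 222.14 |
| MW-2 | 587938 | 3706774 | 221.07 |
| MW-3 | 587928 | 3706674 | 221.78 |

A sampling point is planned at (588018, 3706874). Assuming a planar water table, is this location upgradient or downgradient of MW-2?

Taking MW-1 as reference: MW-2−MW-1 = (35, 15, -1.07); MW-3−MW-1 = (25, -85, -0.36).
Determinant of the coordinate differences = 35·(-85) − 25·15 = -3350.
∂h/∂x = [(-1.07)·(-85) − (-0.36)·15] / -3350 = -0.02876
∂h/∂y = [35·(-0.36) − 25·(-1.07)] / -3350 = -0.004224
Head at (588018, 3706874) = 222.14 + (-0.02876)·(115) + (-0.004224)·(115) = 218.35 m.
That is lower than the 221.07 m at MW-2, so the point is downgradient.

downgradient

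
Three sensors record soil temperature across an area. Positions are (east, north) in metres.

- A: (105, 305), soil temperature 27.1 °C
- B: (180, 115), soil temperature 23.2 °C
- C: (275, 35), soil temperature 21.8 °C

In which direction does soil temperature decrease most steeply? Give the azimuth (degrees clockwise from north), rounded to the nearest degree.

Three-point gradient (reference A): Δ to B = (75, -190, -3.9), Δ to C = (170, -270, -5.3).
∂T/∂x = +0.003817, ∂T/∂y = +0.02203 (det = 12050).
Steepest decrease is along −∇f: components (-0.003817 E, -0.02203 N).
Azimuth = atan2(-0.003817, -0.02203) = 189.8° ≈ 190°.

190°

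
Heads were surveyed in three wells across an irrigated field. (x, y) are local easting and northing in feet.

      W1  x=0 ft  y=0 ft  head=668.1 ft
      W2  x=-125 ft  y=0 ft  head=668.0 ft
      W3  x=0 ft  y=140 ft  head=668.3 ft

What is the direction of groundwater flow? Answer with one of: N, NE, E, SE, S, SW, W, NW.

∂h/∂x = (668.0 − 668.1) / (-125 − 0) = +0.0008000
∂h/∂y = (668.3 − 668.1) / (140 − 0) = +0.001429
Flow = −∇h = (-0.0008000 east, -0.001429 north), which points southwest.

SW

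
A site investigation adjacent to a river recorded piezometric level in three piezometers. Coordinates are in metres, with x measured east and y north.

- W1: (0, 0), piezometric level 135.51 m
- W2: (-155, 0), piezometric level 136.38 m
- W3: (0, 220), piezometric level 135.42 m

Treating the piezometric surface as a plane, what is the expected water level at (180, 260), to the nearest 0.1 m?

∂h/∂x = (136.38 − 135.51) / (-155 − 0) = -0.005613
∂h/∂y = (135.42 − 135.51) / (220 − 0) = -0.0004091
h(180, 260) = 135.51 + (-0.005613)·(180) + (-0.0004091)·(260) = 135.51 -1.010 -0.106 = 134.393 m.

134.4 m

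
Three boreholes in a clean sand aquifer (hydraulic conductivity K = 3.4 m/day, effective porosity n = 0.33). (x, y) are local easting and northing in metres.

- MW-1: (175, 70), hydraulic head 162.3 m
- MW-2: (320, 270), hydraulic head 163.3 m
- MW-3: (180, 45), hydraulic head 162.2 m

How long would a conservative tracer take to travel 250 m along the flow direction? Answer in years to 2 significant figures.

15 years

With h = a·x + b·y + c and MW-1 as origin, the differences give:
  145·a + 200·b = +1.0
  5·a + (-25)·b = -0.1
Eliminate b (×(-25) and ×200, subtract): -4625·a = -5.00 → a = ∂h/∂x = +0.001081
Back-substitute: b = ∂h/∂y = +0.004216.
|∇h| = √(0.001081² + 0.004216²) = 0.004352
Seepage velocity v = K·i/n = 3.4 × 0.004352 / 0.33 = 0.04484 m/day.
t = 250 / 0.04484 = 5575 days = 15.3 years.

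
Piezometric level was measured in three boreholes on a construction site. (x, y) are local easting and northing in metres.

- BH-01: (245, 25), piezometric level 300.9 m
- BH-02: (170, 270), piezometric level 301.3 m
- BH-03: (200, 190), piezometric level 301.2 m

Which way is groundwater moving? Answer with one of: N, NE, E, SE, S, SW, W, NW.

Differences from BH-01: to BH-02 (Δx, Δy, Δh) = (-75, 245, +0.4); to BH-03 = (-45, 165, +0.3).
Solve a·Δx + b·Δy = Δh: det = (-75)·165 − (-45)·245 = -1350.
∂h/∂x = [(+0.4)·165 − (+0.3)·245] / -1350 = +0.005556
∂h/∂y = [(-75)·(+0.3) − (-45)·(+0.4)] / -1350 = +0.003333
Flow = −∇h = (-0.005556 east, -0.003333 north), which points southwest.

SW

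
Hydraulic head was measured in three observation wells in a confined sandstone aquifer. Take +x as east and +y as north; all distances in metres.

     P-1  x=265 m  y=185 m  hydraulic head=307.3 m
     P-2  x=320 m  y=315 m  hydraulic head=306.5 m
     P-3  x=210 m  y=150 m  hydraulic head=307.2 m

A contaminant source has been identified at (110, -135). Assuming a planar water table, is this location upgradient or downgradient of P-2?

With h = a·x + b·y + c and P-1 as origin, the differences give:
  55·a + 130·b = -0.8
  (-55)·a + (-35)·b = -0.1
Eliminate b (×(-35) and ×130, subtract): 5225·a = 41.00 → a = ∂h/∂x = +0.007847
Back-substitute: b = ∂h/∂y = -0.009474.
Head at (110, -135) = 307.3 + (+0.007847)·(-155) + (-0.009474)·(-320) = 309.12 m.
That is higher than the 306.5 m at P-2, so the point is upgradient.

upgradient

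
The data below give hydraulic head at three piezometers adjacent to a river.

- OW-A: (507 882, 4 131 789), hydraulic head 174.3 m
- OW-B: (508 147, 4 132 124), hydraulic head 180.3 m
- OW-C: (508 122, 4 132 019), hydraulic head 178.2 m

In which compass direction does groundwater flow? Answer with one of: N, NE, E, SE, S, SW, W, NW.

Three-point gradient (reference OW-A): Δ to OW-B = (265, 335, +6.0), Δ to OW-C = (240, 230, +3.9).
∂h/∂x = -0.003779, ∂h/∂y = +0.02090 (det = -19450).
Flow = −∇h = (+0.003779 east, -0.02090 north), which points south.

S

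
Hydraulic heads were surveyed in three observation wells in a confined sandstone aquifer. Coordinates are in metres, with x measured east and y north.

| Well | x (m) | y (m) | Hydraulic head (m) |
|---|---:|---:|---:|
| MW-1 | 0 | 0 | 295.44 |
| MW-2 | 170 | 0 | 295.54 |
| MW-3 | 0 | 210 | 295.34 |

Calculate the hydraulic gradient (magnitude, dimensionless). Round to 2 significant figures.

0.00076

∂h/∂x = (295.54 − 295.44) / (170 − 0) = +0.0005882
∂h/∂y = (295.34 − 295.44) / (210 − 0) = -0.0004762
|∇h| = √(0.0005882² + -0.0004762²) = 0.0007568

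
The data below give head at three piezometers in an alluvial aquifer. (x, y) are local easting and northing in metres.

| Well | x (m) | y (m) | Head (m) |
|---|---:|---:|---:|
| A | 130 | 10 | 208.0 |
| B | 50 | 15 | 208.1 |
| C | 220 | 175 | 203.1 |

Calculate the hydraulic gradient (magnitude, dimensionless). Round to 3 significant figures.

0.0282

Taking A as reference: B−A = (-80, 5, +0.1); C−A = (90, 165, -4.9).
Determinant of the coordinate differences = (-80)·165 − 90·5 = -13650.
∂h/∂x = [(+0.1)·165 − (-4.9)·5] / -13650 = -0.003004
∂h/∂y = [(-80)·(-4.9) − 90·(+0.1)] / -13650 = -0.02806
|∇h| = √(-0.003004² + -0.02806²) = 0.02822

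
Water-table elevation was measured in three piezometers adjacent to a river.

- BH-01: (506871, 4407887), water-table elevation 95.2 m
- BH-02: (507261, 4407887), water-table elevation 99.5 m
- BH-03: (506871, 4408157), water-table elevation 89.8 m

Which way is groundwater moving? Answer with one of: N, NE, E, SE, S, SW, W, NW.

NW

∂h/∂x = (99.5 − 95.2) / (507261 − 506871) = +0.01103
∂h/∂y = (89.8 − 95.2) / (4408157 − 4407887) = -0.02000
Flow = −∇h = (-0.01103 east, +0.02000 north), which points northwest.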